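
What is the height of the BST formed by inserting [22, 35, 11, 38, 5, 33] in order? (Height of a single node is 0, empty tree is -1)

Insertion order: [22, 35, 11, 38, 5, 33]
Tree (level-order array): [22, 11, 35, 5, None, 33, 38]
Compute height bottom-up (empty subtree = -1):
  height(5) = 1 + max(-1, -1) = 0
  height(11) = 1 + max(0, -1) = 1
  height(33) = 1 + max(-1, -1) = 0
  height(38) = 1 + max(-1, -1) = 0
  height(35) = 1 + max(0, 0) = 1
  height(22) = 1 + max(1, 1) = 2
Height = 2


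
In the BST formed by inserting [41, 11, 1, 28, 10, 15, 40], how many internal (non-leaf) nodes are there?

Tree built from: [41, 11, 1, 28, 10, 15, 40]
Tree (level-order array): [41, 11, None, 1, 28, None, 10, 15, 40]
Rule: An internal node has at least one child.
Per-node child counts:
  node 41: 1 child(ren)
  node 11: 2 child(ren)
  node 1: 1 child(ren)
  node 10: 0 child(ren)
  node 28: 2 child(ren)
  node 15: 0 child(ren)
  node 40: 0 child(ren)
Matching nodes: [41, 11, 1, 28]
Count of internal (non-leaf) nodes: 4


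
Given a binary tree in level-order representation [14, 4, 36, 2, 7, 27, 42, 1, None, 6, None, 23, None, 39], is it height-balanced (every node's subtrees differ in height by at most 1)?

Tree (level-order array): [14, 4, 36, 2, 7, 27, 42, 1, None, 6, None, 23, None, 39]
Definition: a tree is height-balanced if, at every node, |h(left) - h(right)| <= 1 (empty subtree has height -1).
Bottom-up per-node check:
  node 1: h_left=-1, h_right=-1, diff=0 [OK], height=0
  node 2: h_left=0, h_right=-1, diff=1 [OK], height=1
  node 6: h_left=-1, h_right=-1, diff=0 [OK], height=0
  node 7: h_left=0, h_right=-1, diff=1 [OK], height=1
  node 4: h_left=1, h_right=1, diff=0 [OK], height=2
  node 23: h_left=-1, h_right=-1, diff=0 [OK], height=0
  node 27: h_left=0, h_right=-1, diff=1 [OK], height=1
  node 39: h_left=-1, h_right=-1, diff=0 [OK], height=0
  node 42: h_left=0, h_right=-1, diff=1 [OK], height=1
  node 36: h_left=1, h_right=1, diff=0 [OK], height=2
  node 14: h_left=2, h_right=2, diff=0 [OK], height=3
All nodes satisfy the balance condition.
Result: Balanced


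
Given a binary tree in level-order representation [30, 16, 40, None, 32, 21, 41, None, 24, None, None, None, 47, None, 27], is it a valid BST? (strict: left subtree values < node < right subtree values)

Level-order array: [30, 16, 40, None, 32, 21, 41, None, 24, None, None, None, 47, None, 27]
Validate using subtree bounds (lo, hi): at each node, require lo < value < hi,
then recurse left with hi=value and right with lo=value.
Preorder trace (stopping at first violation):
  at node 30 with bounds (-inf, +inf): OK
  at node 16 with bounds (-inf, 30): OK
  at node 32 with bounds (16, 30): VIOLATION
Node 32 violates its bound: not (16 < 32 < 30).
Result: Not a valid BST


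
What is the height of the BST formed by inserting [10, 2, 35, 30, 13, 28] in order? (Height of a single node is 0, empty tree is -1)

Insertion order: [10, 2, 35, 30, 13, 28]
Tree (level-order array): [10, 2, 35, None, None, 30, None, 13, None, None, 28]
Compute height bottom-up (empty subtree = -1):
  height(2) = 1 + max(-1, -1) = 0
  height(28) = 1 + max(-1, -1) = 0
  height(13) = 1 + max(-1, 0) = 1
  height(30) = 1 + max(1, -1) = 2
  height(35) = 1 + max(2, -1) = 3
  height(10) = 1 + max(0, 3) = 4
Height = 4


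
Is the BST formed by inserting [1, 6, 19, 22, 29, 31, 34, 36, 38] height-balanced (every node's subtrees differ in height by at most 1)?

Tree (level-order array): [1, None, 6, None, 19, None, 22, None, 29, None, 31, None, 34, None, 36, None, 38]
Definition: a tree is height-balanced if, at every node, |h(left) - h(right)| <= 1 (empty subtree has height -1).
Bottom-up per-node check:
  node 38: h_left=-1, h_right=-1, diff=0 [OK], height=0
  node 36: h_left=-1, h_right=0, diff=1 [OK], height=1
  node 34: h_left=-1, h_right=1, diff=2 [FAIL (|-1-1|=2 > 1)], height=2
  node 31: h_left=-1, h_right=2, diff=3 [FAIL (|-1-2|=3 > 1)], height=3
  node 29: h_left=-1, h_right=3, diff=4 [FAIL (|-1-3|=4 > 1)], height=4
  node 22: h_left=-1, h_right=4, diff=5 [FAIL (|-1-4|=5 > 1)], height=5
  node 19: h_left=-1, h_right=5, diff=6 [FAIL (|-1-5|=6 > 1)], height=6
  node 6: h_left=-1, h_right=6, diff=7 [FAIL (|-1-6|=7 > 1)], height=7
  node 1: h_left=-1, h_right=7, diff=8 [FAIL (|-1-7|=8 > 1)], height=8
Node 34 violates the condition: |-1 - 1| = 2 > 1.
Result: Not balanced


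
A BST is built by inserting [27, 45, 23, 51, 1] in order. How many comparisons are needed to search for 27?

Search path for 27: 27
Found: True
Comparisons: 1


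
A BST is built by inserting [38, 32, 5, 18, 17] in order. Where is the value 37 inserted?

Starting tree (level order): [38, 32, None, 5, None, None, 18, 17]
Insertion path: 38 -> 32
Result: insert 37 as right child of 32
Final tree (level order): [38, 32, None, 5, 37, None, 18, None, None, 17]


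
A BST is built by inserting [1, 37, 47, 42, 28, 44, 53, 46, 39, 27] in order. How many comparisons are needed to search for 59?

Search path for 59: 1 -> 37 -> 47 -> 53
Found: False
Comparisons: 4


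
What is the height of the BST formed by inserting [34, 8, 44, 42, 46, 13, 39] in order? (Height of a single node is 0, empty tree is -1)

Insertion order: [34, 8, 44, 42, 46, 13, 39]
Tree (level-order array): [34, 8, 44, None, 13, 42, 46, None, None, 39]
Compute height bottom-up (empty subtree = -1):
  height(13) = 1 + max(-1, -1) = 0
  height(8) = 1 + max(-1, 0) = 1
  height(39) = 1 + max(-1, -1) = 0
  height(42) = 1 + max(0, -1) = 1
  height(46) = 1 + max(-1, -1) = 0
  height(44) = 1 + max(1, 0) = 2
  height(34) = 1 + max(1, 2) = 3
Height = 3


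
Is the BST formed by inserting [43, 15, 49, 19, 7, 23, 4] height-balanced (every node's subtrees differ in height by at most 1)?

Tree (level-order array): [43, 15, 49, 7, 19, None, None, 4, None, None, 23]
Definition: a tree is height-balanced if, at every node, |h(left) - h(right)| <= 1 (empty subtree has height -1).
Bottom-up per-node check:
  node 4: h_left=-1, h_right=-1, diff=0 [OK], height=0
  node 7: h_left=0, h_right=-1, diff=1 [OK], height=1
  node 23: h_left=-1, h_right=-1, diff=0 [OK], height=0
  node 19: h_left=-1, h_right=0, diff=1 [OK], height=1
  node 15: h_left=1, h_right=1, diff=0 [OK], height=2
  node 49: h_left=-1, h_right=-1, diff=0 [OK], height=0
  node 43: h_left=2, h_right=0, diff=2 [FAIL (|2-0|=2 > 1)], height=3
Node 43 violates the condition: |2 - 0| = 2 > 1.
Result: Not balanced


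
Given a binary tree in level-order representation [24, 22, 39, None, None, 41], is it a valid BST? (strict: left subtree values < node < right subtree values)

Level-order array: [24, 22, 39, None, None, 41]
Validate using subtree bounds (lo, hi): at each node, require lo < value < hi,
then recurse left with hi=value and right with lo=value.
Preorder trace (stopping at first violation):
  at node 24 with bounds (-inf, +inf): OK
  at node 22 with bounds (-inf, 24): OK
  at node 39 with bounds (24, +inf): OK
  at node 41 with bounds (24, 39): VIOLATION
Node 41 violates its bound: not (24 < 41 < 39).
Result: Not a valid BST


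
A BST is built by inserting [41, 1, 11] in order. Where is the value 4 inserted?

Starting tree (level order): [41, 1, None, None, 11]
Insertion path: 41 -> 1 -> 11
Result: insert 4 as left child of 11
Final tree (level order): [41, 1, None, None, 11, 4]


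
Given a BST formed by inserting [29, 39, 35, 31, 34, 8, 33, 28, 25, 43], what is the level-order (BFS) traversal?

Tree insertion order: [29, 39, 35, 31, 34, 8, 33, 28, 25, 43]
Tree (level-order array): [29, 8, 39, None, 28, 35, 43, 25, None, 31, None, None, None, None, None, None, 34, 33]
BFS from the root, enqueuing left then right child of each popped node:
  queue [29] -> pop 29, enqueue [8, 39], visited so far: [29]
  queue [8, 39] -> pop 8, enqueue [28], visited so far: [29, 8]
  queue [39, 28] -> pop 39, enqueue [35, 43], visited so far: [29, 8, 39]
  queue [28, 35, 43] -> pop 28, enqueue [25], visited so far: [29, 8, 39, 28]
  queue [35, 43, 25] -> pop 35, enqueue [31], visited so far: [29, 8, 39, 28, 35]
  queue [43, 25, 31] -> pop 43, enqueue [none], visited so far: [29, 8, 39, 28, 35, 43]
  queue [25, 31] -> pop 25, enqueue [none], visited so far: [29, 8, 39, 28, 35, 43, 25]
  queue [31] -> pop 31, enqueue [34], visited so far: [29, 8, 39, 28, 35, 43, 25, 31]
  queue [34] -> pop 34, enqueue [33], visited so far: [29, 8, 39, 28, 35, 43, 25, 31, 34]
  queue [33] -> pop 33, enqueue [none], visited so far: [29, 8, 39, 28, 35, 43, 25, 31, 34, 33]
Result: [29, 8, 39, 28, 35, 43, 25, 31, 34, 33]


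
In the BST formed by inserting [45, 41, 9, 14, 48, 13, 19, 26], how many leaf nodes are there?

Tree built from: [45, 41, 9, 14, 48, 13, 19, 26]
Tree (level-order array): [45, 41, 48, 9, None, None, None, None, 14, 13, 19, None, None, None, 26]
Rule: A leaf has 0 children.
Per-node child counts:
  node 45: 2 child(ren)
  node 41: 1 child(ren)
  node 9: 1 child(ren)
  node 14: 2 child(ren)
  node 13: 0 child(ren)
  node 19: 1 child(ren)
  node 26: 0 child(ren)
  node 48: 0 child(ren)
Matching nodes: [13, 26, 48]
Count of leaf nodes: 3


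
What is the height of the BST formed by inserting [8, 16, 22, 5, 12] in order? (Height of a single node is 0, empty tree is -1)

Insertion order: [8, 16, 22, 5, 12]
Tree (level-order array): [8, 5, 16, None, None, 12, 22]
Compute height bottom-up (empty subtree = -1):
  height(5) = 1 + max(-1, -1) = 0
  height(12) = 1 + max(-1, -1) = 0
  height(22) = 1 + max(-1, -1) = 0
  height(16) = 1 + max(0, 0) = 1
  height(8) = 1 + max(0, 1) = 2
Height = 2


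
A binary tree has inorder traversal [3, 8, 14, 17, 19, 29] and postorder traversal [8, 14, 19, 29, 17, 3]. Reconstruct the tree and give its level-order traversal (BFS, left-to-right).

Inorder:   [3, 8, 14, 17, 19, 29]
Postorder: [8, 14, 19, 29, 17, 3]
Algorithm: postorder visits root last, so walk postorder right-to-left;
each value is the root of the current inorder slice — split it at that
value, recurse on the right subtree first, then the left.
Recursive splits:
  root=3; inorder splits into left=[], right=[8, 14, 17, 19, 29]
  root=17; inorder splits into left=[8, 14], right=[19, 29]
  root=29; inorder splits into left=[19], right=[]
  root=19; inorder splits into left=[], right=[]
  root=14; inorder splits into left=[8], right=[]
  root=8; inorder splits into left=[], right=[]
Reconstructed level-order: [3, 17, 14, 29, 8, 19]


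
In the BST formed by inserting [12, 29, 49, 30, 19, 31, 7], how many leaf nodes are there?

Tree built from: [12, 29, 49, 30, 19, 31, 7]
Tree (level-order array): [12, 7, 29, None, None, 19, 49, None, None, 30, None, None, 31]
Rule: A leaf has 0 children.
Per-node child counts:
  node 12: 2 child(ren)
  node 7: 0 child(ren)
  node 29: 2 child(ren)
  node 19: 0 child(ren)
  node 49: 1 child(ren)
  node 30: 1 child(ren)
  node 31: 0 child(ren)
Matching nodes: [7, 19, 31]
Count of leaf nodes: 3


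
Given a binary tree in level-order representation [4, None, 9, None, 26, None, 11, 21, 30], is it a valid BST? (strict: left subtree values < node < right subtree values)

Level-order array: [4, None, 9, None, 26, None, 11, 21, 30]
Validate using subtree bounds (lo, hi): at each node, require lo < value < hi,
then recurse left with hi=value and right with lo=value.
Preorder trace (stopping at first violation):
  at node 4 with bounds (-inf, +inf): OK
  at node 9 with bounds (4, +inf): OK
  at node 26 with bounds (9, +inf): OK
  at node 11 with bounds (26, +inf): VIOLATION
Node 11 violates its bound: not (26 < 11 < +inf).
Result: Not a valid BST


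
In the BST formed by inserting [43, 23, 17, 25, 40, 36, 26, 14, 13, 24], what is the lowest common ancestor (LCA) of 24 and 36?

Tree insertion order: [43, 23, 17, 25, 40, 36, 26, 14, 13, 24]
Tree (level-order array): [43, 23, None, 17, 25, 14, None, 24, 40, 13, None, None, None, 36, None, None, None, 26]
In a BST, the LCA of p=24, q=36 is the first node v on the
root-to-leaf path with p <= v <= q (go left if both < v, right if both > v).
Walk from root:
  at 43: both 24 and 36 < 43, go left
  at 23: both 24 and 36 > 23, go right
  at 25: 24 <= 25 <= 36, this is the LCA
LCA = 25


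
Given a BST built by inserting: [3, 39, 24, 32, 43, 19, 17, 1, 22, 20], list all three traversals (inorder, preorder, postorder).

Tree insertion order: [3, 39, 24, 32, 43, 19, 17, 1, 22, 20]
Tree (level-order array): [3, 1, 39, None, None, 24, 43, 19, 32, None, None, 17, 22, None, None, None, None, 20]
Inorder (L, root, R): [1, 3, 17, 19, 20, 22, 24, 32, 39, 43]
Preorder (root, L, R): [3, 1, 39, 24, 19, 17, 22, 20, 32, 43]
Postorder (L, R, root): [1, 17, 20, 22, 19, 32, 24, 43, 39, 3]


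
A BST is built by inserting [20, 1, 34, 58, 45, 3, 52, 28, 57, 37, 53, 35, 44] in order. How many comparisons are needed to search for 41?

Search path for 41: 20 -> 34 -> 58 -> 45 -> 37 -> 44
Found: False
Comparisons: 6


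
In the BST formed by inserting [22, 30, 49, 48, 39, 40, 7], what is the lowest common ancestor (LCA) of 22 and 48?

Tree insertion order: [22, 30, 49, 48, 39, 40, 7]
Tree (level-order array): [22, 7, 30, None, None, None, 49, 48, None, 39, None, None, 40]
In a BST, the LCA of p=22, q=48 is the first node v on the
root-to-leaf path with p <= v <= q (go left if both < v, right if both > v).
Walk from root:
  at 22: 22 <= 22 <= 48, this is the LCA
LCA = 22


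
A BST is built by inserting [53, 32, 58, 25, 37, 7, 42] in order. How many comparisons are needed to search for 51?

Search path for 51: 53 -> 32 -> 37 -> 42
Found: False
Comparisons: 4


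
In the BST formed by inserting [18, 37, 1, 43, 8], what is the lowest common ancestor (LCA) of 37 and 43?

Tree insertion order: [18, 37, 1, 43, 8]
Tree (level-order array): [18, 1, 37, None, 8, None, 43]
In a BST, the LCA of p=37, q=43 is the first node v on the
root-to-leaf path with p <= v <= q (go left if both < v, right if both > v).
Walk from root:
  at 18: both 37 and 43 > 18, go right
  at 37: 37 <= 37 <= 43, this is the LCA
LCA = 37


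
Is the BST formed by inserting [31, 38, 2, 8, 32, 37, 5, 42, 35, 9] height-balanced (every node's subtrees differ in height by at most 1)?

Tree (level-order array): [31, 2, 38, None, 8, 32, 42, 5, 9, None, 37, None, None, None, None, None, None, 35]
Definition: a tree is height-balanced if, at every node, |h(left) - h(right)| <= 1 (empty subtree has height -1).
Bottom-up per-node check:
  node 5: h_left=-1, h_right=-1, diff=0 [OK], height=0
  node 9: h_left=-1, h_right=-1, diff=0 [OK], height=0
  node 8: h_left=0, h_right=0, diff=0 [OK], height=1
  node 2: h_left=-1, h_right=1, diff=2 [FAIL (|-1-1|=2 > 1)], height=2
  node 35: h_left=-1, h_right=-1, diff=0 [OK], height=0
  node 37: h_left=0, h_right=-1, diff=1 [OK], height=1
  node 32: h_left=-1, h_right=1, diff=2 [FAIL (|-1-1|=2 > 1)], height=2
  node 42: h_left=-1, h_right=-1, diff=0 [OK], height=0
  node 38: h_left=2, h_right=0, diff=2 [FAIL (|2-0|=2 > 1)], height=3
  node 31: h_left=2, h_right=3, diff=1 [OK], height=4
Node 2 violates the condition: |-1 - 1| = 2 > 1.
Result: Not balanced


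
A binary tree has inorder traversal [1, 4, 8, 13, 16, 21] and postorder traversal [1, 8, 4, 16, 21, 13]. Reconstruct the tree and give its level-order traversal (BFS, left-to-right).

Inorder:   [1, 4, 8, 13, 16, 21]
Postorder: [1, 8, 4, 16, 21, 13]
Algorithm: postorder visits root last, so walk postorder right-to-left;
each value is the root of the current inorder slice — split it at that
value, recurse on the right subtree first, then the left.
Recursive splits:
  root=13; inorder splits into left=[1, 4, 8], right=[16, 21]
  root=21; inorder splits into left=[16], right=[]
  root=16; inorder splits into left=[], right=[]
  root=4; inorder splits into left=[1], right=[8]
  root=8; inorder splits into left=[], right=[]
  root=1; inorder splits into left=[], right=[]
Reconstructed level-order: [13, 4, 21, 1, 8, 16]


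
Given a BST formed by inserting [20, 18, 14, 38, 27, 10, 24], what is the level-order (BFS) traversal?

Tree insertion order: [20, 18, 14, 38, 27, 10, 24]
Tree (level-order array): [20, 18, 38, 14, None, 27, None, 10, None, 24]
BFS from the root, enqueuing left then right child of each popped node:
  queue [20] -> pop 20, enqueue [18, 38], visited so far: [20]
  queue [18, 38] -> pop 18, enqueue [14], visited so far: [20, 18]
  queue [38, 14] -> pop 38, enqueue [27], visited so far: [20, 18, 38]
  queue [14, 27] -> pop 14, enqueue [10], visited so far: [20, 18, 38, 14]
  queue [27, 10] -> pop 27, enqueue [24], visited so far: [20, 18, 38, 14, 27]
  queue [10, 24] -> pop 10, enqueue [none], visited so far: [20, 18, 38, 14, 27, 10]
  queue [24] -> pop 24, enqueue [none], visited so far: [20, 18, 38, 14, 27, 10, 24]
Result: [20, 18, 38, 14, 27, 10, 24]


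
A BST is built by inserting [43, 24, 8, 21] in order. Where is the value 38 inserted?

Starting tree (level order): [43, 24, None, 8, None, None, 21]
Insertion path: 43 -> 24
Result: insert 38 as right child of 24
Final tree (level order): [43, 24, None, 8, 38, None, 21]


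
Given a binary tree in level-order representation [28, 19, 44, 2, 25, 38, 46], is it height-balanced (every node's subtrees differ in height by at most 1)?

Tree (level-order array): [28, 19, 44, 2, 25, 38, 46]
Definition: a tree is height-balanced if, at every node, |h(left) - h(right)| <= 1 (empty subtree has height -1).
Bottom-up per-node check:
  node 2: h_left=-1, h_right=-1, diff=0 [OK], height=0
  node 25: h_left=-1, h_right=-1, diff=0 [OK], height=0
  node 19: h_left=0, h_right=0, diff=0 [OK], height=1
  node 38: h_left=-1, h_right=-1, diff=0 [OK], height=0
  node 46: h_left=-1, h_right=-1, diff=0 [OK], height=0
  node 44: h_left=0, h_right=0, diff=0 [OK], height=1
  node 28: h_left=1, h_right=1, diff=0 [OK], height=2
All nodes satisfy the balance condition.
Result: Balanced


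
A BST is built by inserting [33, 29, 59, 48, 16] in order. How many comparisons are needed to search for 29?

Search path for 29: 33 -> 29
Found: True
Comparisons: 2


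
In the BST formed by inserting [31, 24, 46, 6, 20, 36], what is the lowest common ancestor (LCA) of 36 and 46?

Tree insertion order: [31, 24, 46, 6, 20, 36]
Tree (level-order array): [31, 24, 46, 6, None, 36, None, None, 20]
In a BST, the LCA of p=36, q=46 is the first node v on the
root-to-leaf path with p <= v <= q (go left if both < v, right if both > v).
Walk from root:
  at 31: both 36 and 46 > 31, go right
  at 46: 36 <= 46 <= 46, this is the LCA
LCA = 46


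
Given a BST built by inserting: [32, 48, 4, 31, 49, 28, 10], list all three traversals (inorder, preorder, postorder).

Tree insertion order: [32, 48, 4, 31, 49, 28, 10]
Tree (level-order array): [32, 4, 48, None, 31, None, 49, 28, None, None, None, 10]
Inorder (L, root, R): [4, 10, 28, 31, 32, 48, 49]
Preorder (root, L, R): [32, 4, 31, 28, 10, 48, 49]
Postorder (L, R, root): [10, 28, 31, 4, 49, 48, 32]


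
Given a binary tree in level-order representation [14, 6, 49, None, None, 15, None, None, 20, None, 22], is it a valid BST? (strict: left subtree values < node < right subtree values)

Level-order array: [14, 6, 49, None, None, 15, None, None, 20, None, 22]
Validate using subtree bounds (lo, hi): at each node, require lo < value < hi,
then recurse left with hi=value and right with lo=value.
Preorder trace (stopping at first violation):
  at node 14 with bounds (-inf, +inf): OK
  at node 6 with bounds (-inf, 14): OK
  at node 49 with bounds (14, +inf): OK
  at node 15 with bounds (14, 49): OK
  at node 20 with bounds (15, 49): OK
  at node 22 with bounds (20, 49): OK
No violation found at any node.
Result: Valid BST


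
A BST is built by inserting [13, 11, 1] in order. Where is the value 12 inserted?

Starting tree (level order): [13, 11, None, 1]
Insertion path: 13 -> 11
Result: insert 12 as right child of 11
Final tree (level order): [13, 11, None, 1, 12]


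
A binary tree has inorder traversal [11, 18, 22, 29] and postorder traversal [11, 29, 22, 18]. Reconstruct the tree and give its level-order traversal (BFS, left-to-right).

Inorder:   [11, 18, 22, 29]
Postorder: [11, 29, 22, 18]
Algorithm: postorder visits root last, so walk postorder right-to-left;
each value is the root of the current inorder slice — split it at that
value, recurse on the right subtree first, then the left.
Recursive splits:
  root=18; inorder splits into left=[11], right=[22, 29]
  root=22; inorder splits into left=[], right=[29]
  root=29; inorder splits into left=[], right=[]
  root=11; inorder splits into left=[], right=[]
Reconstructed level-order: [18, 11, 22, 29]


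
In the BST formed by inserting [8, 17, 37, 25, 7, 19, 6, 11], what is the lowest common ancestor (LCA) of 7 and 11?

Tree insertion order: [8, 17, 37, 25, 7, 19, 6, 11]
Tree (level-order array): [8, 7, 17, 6, None, 11, 37, None, None, None, None, 25, None, 19]
In a BST, the LCA of p=7, q=11 is the first node v on the
root-to-leaf path with p <= v <= q (go left if both < v, right if both > v).
Walk from root:
  at 8: 7 <= 8 <= 11, this is the LCA
LCA = 8


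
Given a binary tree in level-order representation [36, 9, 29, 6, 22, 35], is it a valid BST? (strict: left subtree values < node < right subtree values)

Level-order array: [36, 9, 29, 6, 22, 35]
Validate using subtree bounds (lo, hi): at each node, require lo < value < hi,
then recurse left with hi=value and right with lo=value.
Preorder trace (stopping at first violation):
  at node 36 with bounds (-inf, +inf): OK
  at node 9 with bounds (-inf, 36): OK
  at node 6 with bounds (-inf, 9): OK
  at node 22 with bounds (9, 36): OK
  at node 29 with bounds (36, +inf): VIOLATION
Node 29 violates its bound: not (36 < 29 < +inf).
Result: Not a valid BST


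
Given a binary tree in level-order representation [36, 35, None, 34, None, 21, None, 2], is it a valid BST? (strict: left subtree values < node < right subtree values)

Level-order array: [36, 35, None, 34, None, 21, None, 2]
Validate using subtree bounds (lo, hi): at each node, require lo < value < hi,
then recurse left with hi=value and right with lo=value.
Preorder trace (stopping at first violation):
  at node 36 with bounds (-inf, +inf): OK
  at node 35 with bounds (-inf, 36): OK
  at node 34 with bounds (-inf, 35): OK
  at node 21 with bounds (-inf, 34): OK
  at node 2 with bounds (-inf, 21): OK
No violation found at any node.
Result: Valid BST


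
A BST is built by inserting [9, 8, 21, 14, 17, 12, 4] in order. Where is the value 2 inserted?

Starting tree (level order): [9, 8, 21, 4, None, 14, None, None, None, 12, 17]
Insertion path: 9 -> 8 -> 4
Result: insert 2 as left child of 4
Final tree (level order): [9, 8, 21, 4, None, 14, None, 2, None, 12, 17]


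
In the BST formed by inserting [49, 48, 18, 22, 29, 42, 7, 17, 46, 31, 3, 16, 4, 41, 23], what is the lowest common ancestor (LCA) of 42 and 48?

Tree insertion order: [49, 48, 18, 22, 29, 42, 7, 17, 46, 31, 3, 16, 4, 41, 23]
Tree (level-order array): [49, 48, None, 18, None, 7, 22, 3, 17, None, 29, None, 4, 16, None, 23, 42, None, None, None, None, None, None, 31, 46, None, 41]
In a BST, the LCA of p=42, q=48 is the first node v on the
root-to-leaf path with p <= v <= q (go left if both < v, right if both > v).
Walk from root:
  at 49: both 42 and 48 < 49, go left
  at 48: 42 <= 48 <= 48, this is the LCA
LCA = 48


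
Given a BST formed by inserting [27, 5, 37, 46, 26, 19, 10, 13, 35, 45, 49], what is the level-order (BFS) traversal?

Tree insertion order: [27, 5, 37, 46, 26, 19, 10, 13, 35, 45, 49]
Tree (level-order array): [27, 5, 37, None, 26, 35, 46, 19, None, None, None, 45, 49, 10, None, None, None, None, None, None, 13]
BFS from the root, enqueuing left then right child of each popped node:
  queue [27] -> pop 27, enqueue [5, 37], visited so far: [27]
  queue [5, 37] -> pop 5, enqueue [26], visited so far: [27, 5]
  queue [37, 26] -> pop 37, enqueue [35, 46], visited so far: [27, 5, 37]
  queue [26, 35, 46] -> pop 26, enqueue [19], visited so far: [27, 5, 37, 26]
  queue [35, 46, 19] -> pop 35, enqueue [none], visited so far: [27, 5, 37, 26, 35]
  queue [46, 19] -> pop 46, enqueue [45, 49], visited so far: [27, 5, 37, 26, 35, 46]
  queue [19, 45, 49] -> pop 19, enqueue [10], visited so far: [27, 5, 37, 26, 35, 46, 19]
  queue [45, 49, 10] -> pop 45, enqueue [none], visited so far: [27, 5, 37, 26, 35, 46, 19, 45]
  queue [49, 10] -> pop 49, enqueue [none], visited so far: [27, 5, 37, 26, 35, 46, 19, 45, 49]
  queue [10] -> pop 10, enqueue [13], visited so far: [27, 5, 37, 26, 35, 46, 19, 45, 49, 10]
  queue [13] -> pop 13, enqueue [none], visited so far: [27, 5, 37, 26, 35, 46, 19, 45, 49, 10, 13]
Result: [27, 5, 37, 26, 35, 46, 19, 45, 49, 10, 13]


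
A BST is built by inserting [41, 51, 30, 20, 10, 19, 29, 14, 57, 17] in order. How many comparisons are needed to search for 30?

Search path for 30: 41 -> 30
Found: True
Comparisons: 2


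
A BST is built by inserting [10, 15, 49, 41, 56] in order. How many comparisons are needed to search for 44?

Search path for 44: 10 -> 15 -> 49 -> 41
Found: False
Comparisons: 4


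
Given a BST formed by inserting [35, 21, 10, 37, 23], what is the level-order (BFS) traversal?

Tree insertion order: [35, 21, 10, 37, 23]
Tree (level-order array): [35, 21, 37, 10, 23]
BFS from the root, enqueuing left then right child of each popped node:
  queue [35] -> pop 35, enqueue [21, 37], visited so far: [35]
  queue [21, 37] -> pop 21, enqueue [10, 23], visited so far: [35, 21]
  queue [37, 10, 23] -> pop 37, enqueue [none], visited so far: [35, 21, 37]
  queue [10, 23] -> pop 10, enqueue [none], visited so far: [35, 21, 37, 10]
  queue [23] -> pop 23, enqueue [none], visited so far: [35, 21, 37, 10, 23]
Result: [35, 21, 37, 10, 23]


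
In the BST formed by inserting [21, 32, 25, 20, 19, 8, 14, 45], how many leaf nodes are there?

Tree built from: [21, 32, 25, 20, 19, 8, 14, 45]
Tree (level-order array): [21, 20, 32, 19, None, 25, 45, 8, None, None, None, None, None, None, 14]
Rule: A leaf has 0 children.
Per-node child counts:
  node 21: 2 child(ren)
  node 20: 1 child(ren)
  node 19: 1 child(ren)
  node 8: 1 child(ren)
  node 14: 0 child(ren)
  node 32: 2 child(ren)
  node 25: 0 child(ren)
  node 45: 0 child(ren)
Matching nodes: [14, 25, 45]
Count of leaf nodes: 3


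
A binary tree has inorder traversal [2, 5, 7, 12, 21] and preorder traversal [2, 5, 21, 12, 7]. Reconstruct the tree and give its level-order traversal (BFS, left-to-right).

Inorder:  [2, 5, 7, 12, 21]
Preorder: [2, 5, 21, 12, 7]
Algorithm: preorder visits root first, so consume preorder in order;
for each root, split the current inorder slice at that value into
left-subtree inorder and right-subtree inorder, then recurse.
Recursive splits:
  root=2; inorder splits into left=[], right=[5, 7, 12, 21]
  root=5; inorder splits into left=[], right=[7, 12, 21]
  root=21; inorder splits into left=[7, 12], right=[]
  root=12; inorder splits into left=[7], right=[]
  root=7; inorder splits into left=[], right=[]
Reconstructed level-order: [2, 5, 21, 12, 7]


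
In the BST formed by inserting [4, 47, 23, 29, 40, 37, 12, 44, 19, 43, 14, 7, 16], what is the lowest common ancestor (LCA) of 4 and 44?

Tree insertion order: [4, 47, 23, 29, 40, 37, 12, 44, 19, 43, 14, 7, 16]
Tree (level-order array): [4, None, 47, 23, None, 12, 29, 7, 19, None, 40, None, None, 14, None, 37, 44, None, 16, None, None, 43]
In a BST, the LCA of p=4, q=44 is the first node v on the
root-to-leaf path with p <= v <= q (go left if both < v, right if both > v).
Walk from root:
  at 4: 4 <= 4 <= 44, this is the LCA
LCA = 4


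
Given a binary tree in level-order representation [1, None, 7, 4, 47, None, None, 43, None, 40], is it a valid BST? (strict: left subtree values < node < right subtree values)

Level-order array: [1, None, 7, 4, 47, None, None, 43, None, 40]
Validate using subtree bounds (lo, hi): at each node, require lo < value < hi,
then recurse left with hi=value and right with lo=value.
Preorder trace (stopping at first violation):
  at node 1 with bounds (-inf, +inf): OK
  at node 7 with bounds (1, +inf): OK
  at node 4 with bounds (1, 7): OK
  at node 47 with bounds (7, +inf): OK
  at node 43 with bounds (7, 47): OK
  at node 40 with bounds (7, 43): OK
No violation found at any node.
Result: Valid BST


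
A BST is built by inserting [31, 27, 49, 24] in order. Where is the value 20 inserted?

Starting tree (level order): [31, 27, 49, 24]
Insertion path: 31 -> 27 -> 24
Result: insert 20 as left child of 24
Final tree (level order): [31, 27, 49, 24, None, None, None, 20]


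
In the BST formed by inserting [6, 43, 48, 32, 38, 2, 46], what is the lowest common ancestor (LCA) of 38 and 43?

Tree insertion order: [6, 43, 48, 32, 38, 2, 46]
Tree (level-order array): [6, 2, 43, None, None, 32, 48, None, 38, 46]
In a BST, the LCA of p=38, q=43 is the first node v on the
root-to-leaf path with p <= v <= q (go left if both < v, right if both > v).
Walk from root:
  at 6: both 38 and 43 > 6, go right
  at 43: 38 <= 43 <= 43, this is the LCA
LCA = 43


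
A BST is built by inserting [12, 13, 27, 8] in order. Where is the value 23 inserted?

Starting tree (level order): [12, 8, 13, None, None, None, 27]
Insertion path: 12 -> 13 -> 27
Result: insert 23 as left child of 27
Final tree (level order): [12, 8, 13, None, None, None, 27, 23]


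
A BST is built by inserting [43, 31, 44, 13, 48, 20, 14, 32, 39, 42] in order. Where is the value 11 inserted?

Starting tree (level order): [43, 31, 44, 13, 32, None, 48, None, 20, None, 39, None, None, 14, None, None, 42]
Insertion path: 43 -> 31 -> 13
Result: insert 11 as left child of 13
Final tree (level order): [43, 31, 44, 13, 32, None, 48, 11, 20, None, 39, None, None, None, None, 14, None, None, 42]


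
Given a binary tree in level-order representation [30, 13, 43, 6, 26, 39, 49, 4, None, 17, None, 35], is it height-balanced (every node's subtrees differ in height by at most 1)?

Tree (level-order array): [30, 13, 43, 6, 26, 39, 49, 4, None, 17, None, 35]
Definition: a tree is height-balanced if, at every node, |h(left) - h(right)| <= 1 (empty subtree has height -1).
Bottom-up per-node check:
  node 4: h_left=-1, h_right=-1, diff=0 [OK], height=0
  node 6: h_left=0, h_right=-1, diff=1 [OK], height=1
  node 17: h_left=-1, h_right=-1, diff=0 [OK], height=0
  node 26: h_left=0, h_right=-1, diff=1 [OK], height=1
  node 13: h_left=1, h_right=1, diff=0 [OK], height=2
  node 35: h_left=-1, h_right=-1, diff=0 [OK], height=0
  node 39: h_left=0, h_right=-1, diff=1 [OK], height=1
  node 49: h_left=-1, h_right=-1, diff=0 [OK], height=0
  node 43: h_left=1, h_right=0, diff=1 [OK], height=2
  node 30: h_left=2, h_right=2, diff=0 [OK], height=3
All nodes satisfy the balance condition.
Result: Balanced


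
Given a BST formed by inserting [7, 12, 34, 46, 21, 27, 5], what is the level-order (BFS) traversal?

Tree insertion order: [7, 12, 34, 46, 21, 27, 5]
Tree (level-order array): [7, 5, 12, None, None, None, 34, 21, 46, None, 27]
BFS from the root, enqueuing left then right child of each popped node:
  queue [7] -> pop 7, enqueue [5, 12], visited so far: [7]
  queue [5, 12] -> pop 5, enqueue [none], visited so far: [7, 5]
  queue [12] -> pop 12, enqueue [34], visited so far: [7, 5, 12]
  queue [34] -> pop 34, enqueue [21, 46], visited so far: [7, 5, 12, 34]
  queue [21, 46] -> pop 21, enqueue [27], visited so far: [7, 5, 12, 34, 21]
  queue [46, 27] -> pop 46, enqueue [none], visited so far: [7, 5, 12, 34, 21, 46]
  queue [27] -> pop 27, enqueue [none], visited so far: [7, 5, 12, 34, 21, 46, 27]
Result: [7, 5, 12, 34, 21, 46, 27]


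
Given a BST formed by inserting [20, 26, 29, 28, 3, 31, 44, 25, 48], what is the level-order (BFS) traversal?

Tree insertion order: [20, 26, 29, 28, 3, 31, 44, 25, 48]
Tree (level-order array): [20, 3, 26, None, None, 25, 29, None, None, 28, 31, None, None, None, 44, None, 48]
BFS from the root, enqueuing left then right child of each popped node:
  queue [20] -> pop 20, enqueue [3, 26], visited so far: [20]
  queue [3, 26] -> pop 3, enqueue [none], visited so far: [20, 3]
  queue [26] -> pop 26, enqueue [25, 29], visited so far: [20, 3, 26]
  queue [25, 29] -> pop 25, enqueue [none], visited so far: [20, 3, 26, 25]
  queue [29] -> pop 29, enqueue [28, 31], visited so far: [20, 3, 26, 25, 29]
  queue [28, 31] -> pop 28, enqueue [none], visited so far: [20, 3, 26, 25, 29, 28]
  queue [31] -> pop 31, enqueue [44], visited so far: [20, 3, 26, 25, 29, 28, 31]
  queue [44] -> pop 44, enqueue [48], visited so far: [20, 3, 26, 25, 29, 28, 31, 44]
  queue [48] -> pop 48, enqueue [none], visited so far: [20, 3, 26, 25, 29, 28, 31, 44, 48]
Result: [20, 3, 26, 25, 29, 28, 31, 44, 48]


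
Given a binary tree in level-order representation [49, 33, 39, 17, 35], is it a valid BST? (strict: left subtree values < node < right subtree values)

Level-order array: [49, 33, 39, 17, 35]
Validate using subtree bounds (lo, hi): at each node, require lo < value < hi,
then recurse left with hi=value and right with lo=value.
Preorder trace (stopping at first violation):
  at node 49 with bounds (-inf, +inf): OK
  at node 33 with bounds (-inf, 49): OK
  at node 17 with bounds (-inf, 33): OK
  at node 35 with bounds (33, 49): OK
  at node 39 with bounds (49, +inf): VIOLATION
Node 39 violates its bound: not (49 < 39 < +inf).
Result: Not a valid BST


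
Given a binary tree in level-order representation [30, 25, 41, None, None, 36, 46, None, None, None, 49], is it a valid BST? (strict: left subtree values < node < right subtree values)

Level-order array: [30, 25, 41, None, None, 36, 46, None, None, None, 49]
Validate using subtree bounds (lo, hi): at each node, require lo < value < hi,
then recurse left with hi=value and right with lo=value.
Preorder trace (stopping at first violation):
  at node 30 with bounds (-inf, +inf): OK
  at node 25 with bounds (-inf, 30): OK
  at node 41 with bounds (30, +inf): OK
  at node 36 with bounds (30, 41): OK
  at node 46 with bounds (41, +inf): OK
  at node 49 with bounds (46, +inf): OK
No violation found at any node.
Result: Valid BST


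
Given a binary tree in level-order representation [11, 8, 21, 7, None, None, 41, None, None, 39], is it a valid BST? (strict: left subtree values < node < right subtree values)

Level-order array: [11, 8, 21, 7, None, None, 41, None, None, 39]
Validate using subtree bounds (lo, hi): at each node, require lo < value < hi,
then recurse left with hi=value and right with lo=value.
Preorder trace (stopping at first violation):
  at node 11 with bounds (-inf, +inf): OK
  at node 8 with bounds (-inf, 11): OK
  at node 7 with bounds (-inf, 8): OK
  at node 21 with bounds (11, +inf): OK
  at node 41 with bounds (21, +inf): OK
  at node 39 with bounds (21, 41): OK
No violation found at any node.
Result: Valid BST


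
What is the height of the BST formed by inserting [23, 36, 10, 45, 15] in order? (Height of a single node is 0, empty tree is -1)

Insertion order: [23, 36, 10, 45, 15]
Tree (level-order array): [23, 10, 36, None, 15, None, 45]
Compute height bottom-up (empty subtree = -1):
  height(15) = 1 + max(-1, -1) = 0
  height(10) = 1 + max(-1, 0) = 1
  height(45) = 1 + max(-1, -1) = 0
  height(36) = 1 + max(-1, 0) = 1
  height(23) = 1 + max(1, 1) = 2
Height = 2


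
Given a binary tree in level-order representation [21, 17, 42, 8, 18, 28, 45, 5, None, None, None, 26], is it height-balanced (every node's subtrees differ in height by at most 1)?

Tree (level-order array): [21, 17, 42, 8, 18, 28, 45, 5, None, None, None, 26]
Definition: a tree is height-balanced if, at every node, |h(left) - h(right)| <= 1 (empty subtree has height -1).
Bottom-up per-node check:
  node 5: h_left=-1, h_right=-1, diff=0 [OK], height=0
  node 8: h_left=0, h_right=-1, diff=1 [OK], height=1
  node 18: h_left=-1, h_right=-1, diff=0 [OK], height=0
  node 17: h_left=1, h_right=0, diff=1 [OK], height=2
  node 26: h_left=-1, h_right=-1, diff=0 [OK], height=0
  node 28: h_left=0, h_right=-1, diff=1 [OK], height=1
  node 45: h_left=-1, h_right=-1, diff=0 [OK], height=0
  node 42: h_left=1, h_right=0, diff=1 [OK], height=2
  node 21: h_left=2, h_right=2, diff=0 [OK], height=3
All nodes satisfy the balance condition.
Result: Balanced


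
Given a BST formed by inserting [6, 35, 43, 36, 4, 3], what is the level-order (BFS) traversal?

Tree insertion order: [6, 35, 43, 36, 4, 3]
Tree (level-order array): [6, 4, 35, 3, None, None, 43, None, None, 36]
BFS from the root, enqueuing left then right child of each popped node:
  queue [6] -> pop 6, enqueue [4, 35], visited so far: [6]
  queue [4, 35] -> pop 4, enqueue [3], visited so far: [6, 4]
  queue [35, 3] -> pop 35, enqueue [43], visited so far: [6, 4, 35]
  queue [3, 43] -> pop 3, enqueue [none], visited so far: [6, 4, 35, 3]
  queue [43] -> pop 43, enqueue [36], visited so far: [6, 4, 35, 3, 43]
  queue [36] -> pop 36, enqueue [none], visited so far: [6, 4, 35, 3, 43, 36]
Result: [6, 4, 35, 3, 43, 36]


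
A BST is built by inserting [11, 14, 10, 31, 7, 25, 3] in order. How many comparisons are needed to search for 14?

Search path for 14: 11 -> 14
Found: True
Comparisons: 2


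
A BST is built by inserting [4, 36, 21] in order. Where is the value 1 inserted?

Starting tree (level order): [4, None, 36, 21]
Insertion path: 4
Result: insert 1 as left child of 4
Final tree (level order): [4, 1, 36, None, None, 21]


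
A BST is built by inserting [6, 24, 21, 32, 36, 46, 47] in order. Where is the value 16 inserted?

Starting tree (level order): [6, None, 24, 21, 32, None, None, None, 36, None, 46, None, 47]
Insertion path: 6 -> 24 -> 21
Result: insert 16 as left child of 21
Final tree (level order): [6, None, 24, 21, 32, 16, None, None, 36, None, None, None, 46, None, 47]


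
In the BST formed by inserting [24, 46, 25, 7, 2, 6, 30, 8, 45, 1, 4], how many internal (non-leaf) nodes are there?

Tree built from: [24, 46, 25, 7, 2, 6, 30, 8, 45, 1, 4]
Tree (level-order array): [24, 7, 46, 2, 8, 25, None, 1, 6, None, None, None, 30, None, None, 4, None, None, 45]
Rule: An internal node has at least one child.
Per-node child counts:
  node 24: 2 child(ren)
  node 7: 2 child(ren)
  node 2: 2 child(ren)
  node 1: 0 child(ren)
  node 6: 1 child(ren)
  node 4: 0 child(ren)
  node 8: 0 child(ren)
  node 46: 1 child(ren)
  node 25: 1 child(ren)
  node 30: 1 child(ren)
  node 45: 0 child(ren)
Matching nodes: [24, 7, 2, 6, 46, 25, 30]
Count of internal (non-leaf) nodes: 7


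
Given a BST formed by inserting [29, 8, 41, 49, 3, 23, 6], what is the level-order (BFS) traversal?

Tree insertion order: [29, 8, 41, 49, 3, 23, 6]
Tree (level-order array): [29, 8, 41, 3, 23, None, 49, None, 6]
BFS from the root, enqueuing left then right child of each popped node:
  queue [29] -> pop 29, enqueue [8, 41], visited so far: [29]
  queue [8, 41] -> pop 8, enqueue [3, 23], visited so far: [29, 8]
  queue [41, 3, 23] -> pop 41, enqueue [49], visited so far: [29, 8, 41]
  queue [3, 23, 49] -> pop 3, enqueue [6], visited so far: [29, 8, 41, 3]
  queue [23, 49, 6] -> pop 23, enqueue [none], visited so far: [29, 8, 41, 3, 23]
  queue [49, 6] -> pop 49, enqueue [none], visited so far: [29, 8, 41, 3, 23, 49]
  queue [6] -> pop 6, enqueue [none], visited so far: [29, 8, 41, 3, 23, 49, 6]
Result: [29, 8, 41, 3, 23, 49, 6]


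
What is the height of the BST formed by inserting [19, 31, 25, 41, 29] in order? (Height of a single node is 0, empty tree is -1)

Insertion order: [19, 31, 25, 41, 29]
Tree (level-order array): [19, None, 31, 25, 41, None, 29]
Compute height bottom-up (empty subtree = -1):
  height(29) = 1 + max(-1, -1) = 0
  height(25) = 1 + max(-1, 0) = 1
  height(41) = 1 + max(-1, -1) = 0
  height(31) = 1 + max(1, 0) = 2
  height(19) = 1 + max(-1, 2) = 3
Height = 3


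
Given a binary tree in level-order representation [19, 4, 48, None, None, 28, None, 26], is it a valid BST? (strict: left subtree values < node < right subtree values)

Level-order array: [19, 4, 48, None, None, 28, None, 26]
Validate using subtree bounds (lo, hi): at each node, require lo < value < hi,
then recurse left with hi=value and right with lo=value.
Preorder trace (stopping at first violation):
  at node 19 with bounds (-inf, +inf): OK
  at node 4 with bounds (-inf, 19): OK
  at node 48 with bounds (19, +inf): OK
  at node 28 with bounds (19, 48): OK
  at node 26 with bounds (19, 28): OK
No violation found at any node.
Result: Valid BST
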